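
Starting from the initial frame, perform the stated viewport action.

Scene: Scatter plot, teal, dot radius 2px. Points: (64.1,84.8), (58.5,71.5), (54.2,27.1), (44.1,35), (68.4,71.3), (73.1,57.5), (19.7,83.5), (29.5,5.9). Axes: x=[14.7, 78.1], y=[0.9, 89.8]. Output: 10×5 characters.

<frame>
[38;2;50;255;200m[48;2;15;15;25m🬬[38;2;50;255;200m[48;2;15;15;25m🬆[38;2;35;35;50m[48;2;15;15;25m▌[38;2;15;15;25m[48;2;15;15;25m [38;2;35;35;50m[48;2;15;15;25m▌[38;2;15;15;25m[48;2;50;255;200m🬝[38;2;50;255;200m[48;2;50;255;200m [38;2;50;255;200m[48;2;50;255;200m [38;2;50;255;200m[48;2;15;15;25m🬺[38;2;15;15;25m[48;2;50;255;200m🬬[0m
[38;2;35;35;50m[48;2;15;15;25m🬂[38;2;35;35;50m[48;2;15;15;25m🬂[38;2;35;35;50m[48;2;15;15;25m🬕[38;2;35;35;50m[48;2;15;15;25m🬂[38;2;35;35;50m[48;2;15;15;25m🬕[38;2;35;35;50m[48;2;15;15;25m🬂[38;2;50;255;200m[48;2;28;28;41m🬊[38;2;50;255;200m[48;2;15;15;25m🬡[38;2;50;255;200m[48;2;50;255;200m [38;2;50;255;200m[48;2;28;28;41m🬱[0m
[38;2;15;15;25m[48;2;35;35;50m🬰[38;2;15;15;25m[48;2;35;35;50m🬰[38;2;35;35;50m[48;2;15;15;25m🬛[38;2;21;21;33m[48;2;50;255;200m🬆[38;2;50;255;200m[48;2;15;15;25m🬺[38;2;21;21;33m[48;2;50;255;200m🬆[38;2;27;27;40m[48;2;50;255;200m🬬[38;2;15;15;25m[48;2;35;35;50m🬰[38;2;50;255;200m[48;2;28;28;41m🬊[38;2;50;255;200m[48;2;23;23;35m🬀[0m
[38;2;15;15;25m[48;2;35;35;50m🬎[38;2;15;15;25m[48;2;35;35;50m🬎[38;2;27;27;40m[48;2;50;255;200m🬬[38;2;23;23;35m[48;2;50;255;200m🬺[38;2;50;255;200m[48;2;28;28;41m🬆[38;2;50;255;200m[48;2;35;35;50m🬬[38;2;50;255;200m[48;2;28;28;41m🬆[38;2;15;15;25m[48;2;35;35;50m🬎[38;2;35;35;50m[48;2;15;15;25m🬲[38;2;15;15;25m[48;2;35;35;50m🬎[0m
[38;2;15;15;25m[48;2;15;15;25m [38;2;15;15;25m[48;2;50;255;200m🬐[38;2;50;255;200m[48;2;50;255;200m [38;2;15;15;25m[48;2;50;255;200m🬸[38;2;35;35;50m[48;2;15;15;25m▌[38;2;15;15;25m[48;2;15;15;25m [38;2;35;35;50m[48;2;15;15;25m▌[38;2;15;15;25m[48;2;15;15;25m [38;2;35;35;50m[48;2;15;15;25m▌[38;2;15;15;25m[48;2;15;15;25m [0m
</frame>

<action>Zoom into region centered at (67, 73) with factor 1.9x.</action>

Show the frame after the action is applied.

<frame>
[38;2;15;15;25m[48;2;15;15;25m [38;2;15;15;25m[48;2;15;15;25m [38;2;35;35;50m[48;2;15;15;25m▌[38;2;15;15;25m[48;2;50;255;200m🬆[38;2;23;23;35m[48;2;50;255;200m🬬[38;2;15;15;25m[48;2;15;15;25m [38;2;35;35;50m[48;2;15;15;25m▌[38;2;15;15;25m[48;2;15;15;25m [38;2;35;35;50m[48;2;15;15;25m▌[38;2;15;15;25m[48;2;15;15;25m [0m
[38;2;35;35;50m[48;2;15;15;25m🬂[38;2;35;35;50m[48;2;15;15;25m🬂[38;2;50;255;200m[48;2;25;25;37m🬑[38;2;50;255;200m[48;2;15;15;25m🬬[38;2;50;255;200m[48;2;21;21;33m🬆[38;2;23;23;35m[48;2;50;255;200m🬬[38;2;35;35;50m[48;2;15;15;25m🬕[38;2;35;35;50m[48;2;15;15;25m🬂[38;2;35;35;50m[48;2;15;15;25m🬕[38;2;35;35;50m[48;2;15;15;25m🬂[0m
[38;2;15;15;25m[48;2;35;35;50m🬰[38;2;15;15;25m[48;2;50;255;200m🬐[38;2;50;255;200m[48;2;50;255;200m [38;2;19;19;30m[48;2;50;255;200m🬸[38;2;35;35;50m[48;2;50;255;200m🬐[38;2;50;255;200m[48;2;50;255;200m [38;2;27;27;40m[48;2;50;255;200m🬸[38;2;15;15;25m[48;2;35;35;50m🬰[38;2;35;35;50m[48;2;15;15;25m🬛[38;2;15;15;25m[48;2;35;35;50m🬰[0m
[38;2;15;15;25m[48;2;35;35;50m🬎[38;2;15;15;25m[48;2;35;35;50m🬎[38;2;50;255;200m[48;2;27;27;40m🬀[38;2;15;15;25m[48;2;35;35;50m🬎[38;2;35;35;50m[48;2;15;15;25m🬲[38;2;50;255;200m[48;2;15;15;25m🬶[38;2;50;255;200m[48;2;15;15;25m🬺[38;2;19;19;30m[48;2;50;255;200m🬬[38;2;35;35;50m[48;2;15;15;25m🬲[38;2;15;15;25m[48;2;35;35;50m🬎[0m
[38;2;15;15;25m[48;2;15;15;25m [38;2;15;15;25m[48;2;15;15;25m [38;2;35;35;50m[48;2;15;15;25m▌[38;2;15;15;25m[48;2;15;15;25m [38;2;35;35;50m[48;2;15;15;25m▌[38;2;15;15;25m[48;2;50;255;200m🬺[38;2;50;255;200m[48;2;21;21;33m🬆[38;2;15;15;25m[48;2;15;15;25m [38;2;35;35;50m[48;2;15;15;25m▌[38;2;15;15;25m[48;2;15;15;25m [0m
</frame>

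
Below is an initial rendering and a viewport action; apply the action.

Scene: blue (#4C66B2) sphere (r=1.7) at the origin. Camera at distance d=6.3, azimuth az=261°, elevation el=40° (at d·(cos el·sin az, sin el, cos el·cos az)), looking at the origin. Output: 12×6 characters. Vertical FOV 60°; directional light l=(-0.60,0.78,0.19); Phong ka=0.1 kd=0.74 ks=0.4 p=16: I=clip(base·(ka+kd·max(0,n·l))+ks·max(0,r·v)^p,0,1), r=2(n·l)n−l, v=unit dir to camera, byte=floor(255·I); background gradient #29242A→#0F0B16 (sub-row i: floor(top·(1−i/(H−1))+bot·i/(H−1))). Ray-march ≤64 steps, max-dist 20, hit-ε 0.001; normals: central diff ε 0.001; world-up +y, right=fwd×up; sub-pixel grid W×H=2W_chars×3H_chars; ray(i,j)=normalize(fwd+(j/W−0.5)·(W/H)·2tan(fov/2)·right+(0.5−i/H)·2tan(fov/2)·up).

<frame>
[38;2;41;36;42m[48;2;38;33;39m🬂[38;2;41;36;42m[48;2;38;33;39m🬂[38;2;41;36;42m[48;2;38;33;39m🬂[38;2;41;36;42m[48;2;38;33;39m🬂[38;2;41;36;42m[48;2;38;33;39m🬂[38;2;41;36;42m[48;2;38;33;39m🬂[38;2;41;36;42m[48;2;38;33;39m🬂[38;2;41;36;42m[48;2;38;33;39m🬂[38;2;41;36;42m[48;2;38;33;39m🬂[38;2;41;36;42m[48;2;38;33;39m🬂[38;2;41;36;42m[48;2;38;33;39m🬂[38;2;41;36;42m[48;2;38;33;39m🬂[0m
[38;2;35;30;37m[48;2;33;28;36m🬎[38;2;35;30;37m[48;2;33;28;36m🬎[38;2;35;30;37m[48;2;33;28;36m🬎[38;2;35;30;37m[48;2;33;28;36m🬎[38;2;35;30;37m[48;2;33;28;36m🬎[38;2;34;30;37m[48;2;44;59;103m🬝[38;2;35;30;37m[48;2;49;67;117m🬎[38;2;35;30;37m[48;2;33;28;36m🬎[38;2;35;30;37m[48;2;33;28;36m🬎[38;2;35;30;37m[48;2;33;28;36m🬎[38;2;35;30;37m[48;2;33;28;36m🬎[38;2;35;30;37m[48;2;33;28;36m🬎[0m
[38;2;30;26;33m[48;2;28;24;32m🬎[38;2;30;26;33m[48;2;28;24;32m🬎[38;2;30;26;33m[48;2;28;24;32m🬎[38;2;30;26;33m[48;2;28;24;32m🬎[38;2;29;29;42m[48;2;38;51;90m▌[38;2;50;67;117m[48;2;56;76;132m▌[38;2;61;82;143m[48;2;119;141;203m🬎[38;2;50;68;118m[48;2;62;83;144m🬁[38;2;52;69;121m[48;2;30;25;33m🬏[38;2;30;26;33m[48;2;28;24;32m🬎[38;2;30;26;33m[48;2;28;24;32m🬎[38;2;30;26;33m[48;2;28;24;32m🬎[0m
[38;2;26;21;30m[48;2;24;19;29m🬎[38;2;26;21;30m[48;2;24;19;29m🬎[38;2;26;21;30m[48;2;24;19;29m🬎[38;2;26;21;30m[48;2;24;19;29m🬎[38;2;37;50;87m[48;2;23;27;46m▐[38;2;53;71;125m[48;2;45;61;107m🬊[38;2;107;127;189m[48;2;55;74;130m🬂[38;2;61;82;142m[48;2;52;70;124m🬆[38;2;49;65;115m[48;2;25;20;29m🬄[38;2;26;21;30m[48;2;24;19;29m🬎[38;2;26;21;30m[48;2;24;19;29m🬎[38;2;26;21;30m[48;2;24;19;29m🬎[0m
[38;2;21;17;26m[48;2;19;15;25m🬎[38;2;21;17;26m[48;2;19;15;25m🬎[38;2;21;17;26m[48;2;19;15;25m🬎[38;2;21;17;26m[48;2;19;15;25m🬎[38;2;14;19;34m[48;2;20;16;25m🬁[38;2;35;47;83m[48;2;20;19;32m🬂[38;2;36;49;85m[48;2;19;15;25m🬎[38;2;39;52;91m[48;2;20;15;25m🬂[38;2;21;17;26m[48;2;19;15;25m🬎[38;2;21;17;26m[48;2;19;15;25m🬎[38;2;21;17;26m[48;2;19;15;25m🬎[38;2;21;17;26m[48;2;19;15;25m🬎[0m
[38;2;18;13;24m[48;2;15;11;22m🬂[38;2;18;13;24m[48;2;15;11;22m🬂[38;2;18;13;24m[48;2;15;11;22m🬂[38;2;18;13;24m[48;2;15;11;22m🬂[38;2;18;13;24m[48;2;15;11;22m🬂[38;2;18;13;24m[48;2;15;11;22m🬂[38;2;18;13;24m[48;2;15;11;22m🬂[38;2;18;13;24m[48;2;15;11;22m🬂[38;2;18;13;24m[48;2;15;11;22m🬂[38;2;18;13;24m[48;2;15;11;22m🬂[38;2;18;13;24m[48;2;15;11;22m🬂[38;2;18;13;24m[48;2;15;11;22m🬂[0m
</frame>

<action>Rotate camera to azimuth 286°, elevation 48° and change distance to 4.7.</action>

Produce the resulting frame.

<frame>
[38;2;41;36;42m[48;2;38;33;39m🬂[38;2;41;36;42m[48;2;38;33;39m🬂[38;2;41;36;42m[48;2;38;33;39m🬂[38;2;41;36;42m[48;2;38;33;39m🬂[38;2;41;36;42m[48;2;38;33;39m🬂[38;2;41;36;42m[48;2;38;33;39m🬂[38;2;41;36;42m[48;2;38;33;39m🬂[38;2;41;36;42m[48;2;38;33;39m🬂[38;2;41;36;42m[48;2;38;33;39m🬂[38;2;41;36;42m[48;2;38;33;39m🬂[38;2;41;36;42m[48;2;38;33;39m🬂[38;2;41;36;42m[48;2;38;33;39m🬂[0m
[38;2;35;30;37m[48;2;33;28;36m🬎[38;2;35;30;37m[48;2;33;28;36m🬎[38;2;35;30;37m[48;2;33;28;36m🬎[38;2;35;30;37m[48;2;33;28;36m🬎[38;2;35;30;37m[48;2;45;61;107m🬆[38;2;36;31;38m[48;2;52;71;124m🬂[38;2;36;40;62m[48;2;54;73;128m🬂[38;2;36;31;38m[48;2;49;66;117m🬂[38;2;45;61;106m[48;2;34;30;37m🬏[38;2;35;30;37m[48;2;33;28;36m🬎[38;2;35;30;37m[48;2;33;28;36m🬎[38;2;35;30;37m[48;2;33;28;36m🬎[0m
[38;2;30;26;33m[48;2;28;24;32m🬎[38;2;30;26;33m[48;2;28;24;32m🬎[38;2;30;26;33m[48;2;28;24;32m🬎[38;2;29;25;33m[48;2;45;61;106m▌[38;2;52;71;124m[48;2;57;77;135m🬄[38;2;62;82;144m[48;2;93;115;178m🬝[38;2;65;86;148m[48;2;114;136;200m🬎[38;2;58;79;138m[48;2;63;85;147m🬨[38;2;44;60;105m[48;2;53;72;126m🬉[38;2;30;26;33m[48;2;28;24;32m🬎[38;2;30;26;33m[48;2;28;24;32m🬎[38;2;30;26;33m[48;2;28;24;32m🬎[0m
[38;2;26;21;30m[48;2;24;19;29m🬎[38;2;26;21;30m[48;2;24;19;29m🬎[38;2;26;21;30m[48;2;24;19;29m🬎[38;2;44;59;103m[48;2;24;20;29m🬨[38;2;58;78;137m[48;2;54;73;128m▐[38;2;110;132;195m[48;2;65;86;148m🬁[38;2;142;164;228m[48;2;77;99;161m🬂[38;2;65;87;149m[48;2;59;79;139m🬄[38;2;55;74;130m[48;2;49;66;115m▌[38;2;34;46;81m[48;2;25;20;29m🬀[38;2;26;21;30m[48;2;24;19;29m🬎[38;2;26;21;30m[48;2;24;19;29m🬎[0m
[38;2;21;17;26m[48;2;19;15;25m🬎[38;2;21;17;26m[48;2;19;15;25m🬎[38;2;21;17;26m[48;2;19;15;25m🬎[38;2;37;50;88m[48;2;20;16;25m🬁[38;2;45;61;107m[48;2;19;15;25m🬬[38;2;55;74;130m[48;2;45;62;108m🬎[38;2;56;76;133m[48;2;48;64;113m🬎[38;2;53;71;125m[48;2;41;55;97m🬎[38;2;43;58;102m[48;2;19;15;25m🬆[38;2;21;17;26m[48;2;19;15;25m🬎[38;2;21;17;26m[48;2;19;15;25m🬎[38;2;21;17;26m[48;2;19;15;25m🬎[0m
[38;2;18;13;24m[48;2;15;11;22m🬂[38;2;18;13;24m[48;2;15;11;22m🬂[38;2;18;13;24m[48;2;15;11;22m🬂[38;2;18;13;24m[48;2;15;11;22m🬂[38;2;18;13;24m[48;2;15;11;22m🬂[38;2;18;13;24m[48;2;15;11;22m🬂[38;2;31;42;73m[48;2;16;11;22m🬀[38;2;18;13;24m[48;2;15;11;22m🬂[38;2;18;13;24m[48;2;15;11;22m🬂[38;2;18;13;24m[48;2;15;11;22m🬂[38;2;18;13;24m[48;2;15;11;22m🬂[38;2;18;13;24m[48;2;15;11;22m🬂[0m
</frame>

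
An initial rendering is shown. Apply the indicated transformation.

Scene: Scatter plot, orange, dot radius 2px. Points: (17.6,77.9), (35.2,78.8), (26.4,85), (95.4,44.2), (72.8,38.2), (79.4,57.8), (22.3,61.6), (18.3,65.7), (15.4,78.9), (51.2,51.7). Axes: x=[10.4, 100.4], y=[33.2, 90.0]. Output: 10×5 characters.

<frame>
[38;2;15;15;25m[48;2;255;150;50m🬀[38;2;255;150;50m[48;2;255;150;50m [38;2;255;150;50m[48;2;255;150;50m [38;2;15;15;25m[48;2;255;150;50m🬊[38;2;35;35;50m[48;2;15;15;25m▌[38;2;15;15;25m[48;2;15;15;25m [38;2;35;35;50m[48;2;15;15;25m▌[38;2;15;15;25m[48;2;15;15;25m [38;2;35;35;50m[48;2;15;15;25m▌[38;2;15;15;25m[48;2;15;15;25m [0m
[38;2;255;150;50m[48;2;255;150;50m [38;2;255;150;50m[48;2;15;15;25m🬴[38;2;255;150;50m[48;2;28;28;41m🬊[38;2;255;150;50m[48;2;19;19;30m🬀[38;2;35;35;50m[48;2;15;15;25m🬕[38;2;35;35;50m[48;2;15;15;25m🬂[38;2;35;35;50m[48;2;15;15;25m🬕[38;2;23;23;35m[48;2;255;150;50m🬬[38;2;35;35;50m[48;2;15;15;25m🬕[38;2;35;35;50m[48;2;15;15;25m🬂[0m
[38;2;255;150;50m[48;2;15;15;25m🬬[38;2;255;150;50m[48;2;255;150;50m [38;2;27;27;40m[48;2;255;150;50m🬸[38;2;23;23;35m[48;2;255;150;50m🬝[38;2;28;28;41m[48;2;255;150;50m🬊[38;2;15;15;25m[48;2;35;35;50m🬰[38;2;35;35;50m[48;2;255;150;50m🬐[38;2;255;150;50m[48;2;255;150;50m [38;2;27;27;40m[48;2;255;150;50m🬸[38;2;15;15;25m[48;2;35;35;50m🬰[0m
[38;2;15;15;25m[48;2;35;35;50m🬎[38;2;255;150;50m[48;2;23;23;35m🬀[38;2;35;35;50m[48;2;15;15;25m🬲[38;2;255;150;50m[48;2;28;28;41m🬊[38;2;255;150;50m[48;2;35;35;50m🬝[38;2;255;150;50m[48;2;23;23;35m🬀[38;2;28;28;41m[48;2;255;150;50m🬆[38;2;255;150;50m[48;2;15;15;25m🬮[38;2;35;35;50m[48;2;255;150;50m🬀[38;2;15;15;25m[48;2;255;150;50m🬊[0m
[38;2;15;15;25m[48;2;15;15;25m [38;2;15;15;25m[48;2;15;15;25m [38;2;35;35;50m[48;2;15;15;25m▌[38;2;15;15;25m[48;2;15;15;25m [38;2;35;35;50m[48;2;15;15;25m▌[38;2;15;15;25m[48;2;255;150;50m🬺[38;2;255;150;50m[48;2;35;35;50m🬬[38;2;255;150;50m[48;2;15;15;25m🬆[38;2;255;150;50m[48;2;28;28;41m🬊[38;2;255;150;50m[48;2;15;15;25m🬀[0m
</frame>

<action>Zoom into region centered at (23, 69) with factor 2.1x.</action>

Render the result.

<frame>
[38;2;15;15;25m[48;2;15;15;25m [38;2;15;15;25m[48;2;15;15;25m [38;2;35;35;50m[48;2;255;150;50m🬐[38;2;255;150;50m[48;2;255;150;50m [38;2;21;21;33m[48;2;255;150;50m🬊[38;2;15;15;25m[48;2;15;15;25m [38;2;35;35;50m[48;2;255;150;50m🬐[38;2;255;150;50m[48;2;255;150;50m [38;2;23;23;35m[48;2;255;150;50m🬸[38;2;15;15;25m[48;2;15;15;25m [0m
[38;2;35;35;50m[48;2;15;15;25m🬂[38;2;35;35;50m[48;2;15;15;25m🬂[38;2;35;35;50m[48;2;15;15;25m🬕[38;2;255;150;50m[48;2;15;15;25m🬊[38;2;255;150;50m[48;2;27;27;40m🬀[38;2;35;35;50m[48;2;15;15;25m🬂[38;2;35;35;50m[48;2;15;15;25m🬕[38;2;255;150;50m[48;2;19;19;30m🬀[38;2;35;35;50m[48;2;15;15;25m🬕[38;2;35;35;50m[48;2;15;15;25m🬂[0m
[38;2;15;15;25m[48;2;35;35;50m🬰[38;2;15;15;25m[48;2;35;35;50m🬰[38;2;31;31;45m[48;2;255;150;50m🬝[38;2;15;15;25m[48;2;255;150;50m🬀[38;2;28;28;41m[48;2;255;150;50m🬊[38;2;15;15;25m[48;2;35;35;50m🬰[38;2;35;35;50m[48;2;15;15;25m🬛[38;2;15;15;25m[48;2;35;35;50m🬰[38;2;35;35;50m[48;2;15;15;25m🬛[38;2;15;15;25m[48;2;35;35;50m🬰[0m
[38;2;15;15;25m[48;2;35;35;50m🬎[38;2;15;15;25m[48;2;35;35;50m🬎[38;2;35;35;50m[48;2;15;15;25m🬲[38;2;255;150;50m[48;2;28;28;41m🬊[38;2;255;150;50m[48;2;255;150;50m [38;2;255;150;50m[48;2;25;25;37m🬛[38;2;35;35;50m[48;2;15;15;25m🬲[38;2;15;15;25m[48;2;35;35;50m🬎[38;2;35;35;50m[48;2;15;15;25m🬲[38;2;15;15;25m[48;2;35;35;50m🬎[0m
[38;2;15;15;25m[48;2;15;15;25m [38;2;15;15;25m[48;2;15;15;25m [38;2;35;35;50m[48;2;15;15;25m▌[38;2;15;15;25m[48;2;15;15;25m [38;2;255;150;50m[48;2;27;27;40m🬁[38;2;15;15;25m[48;2;15;15;25m [38;2;35;35;50m[48;2;15;15;25m▌[38;2;15;15;25m[48;2;15;15;25m [38;2;35;35;50m[48;2;15;15;25m▌[38;2;15;15;25m[48;2;15;15;25m [0m
</frame>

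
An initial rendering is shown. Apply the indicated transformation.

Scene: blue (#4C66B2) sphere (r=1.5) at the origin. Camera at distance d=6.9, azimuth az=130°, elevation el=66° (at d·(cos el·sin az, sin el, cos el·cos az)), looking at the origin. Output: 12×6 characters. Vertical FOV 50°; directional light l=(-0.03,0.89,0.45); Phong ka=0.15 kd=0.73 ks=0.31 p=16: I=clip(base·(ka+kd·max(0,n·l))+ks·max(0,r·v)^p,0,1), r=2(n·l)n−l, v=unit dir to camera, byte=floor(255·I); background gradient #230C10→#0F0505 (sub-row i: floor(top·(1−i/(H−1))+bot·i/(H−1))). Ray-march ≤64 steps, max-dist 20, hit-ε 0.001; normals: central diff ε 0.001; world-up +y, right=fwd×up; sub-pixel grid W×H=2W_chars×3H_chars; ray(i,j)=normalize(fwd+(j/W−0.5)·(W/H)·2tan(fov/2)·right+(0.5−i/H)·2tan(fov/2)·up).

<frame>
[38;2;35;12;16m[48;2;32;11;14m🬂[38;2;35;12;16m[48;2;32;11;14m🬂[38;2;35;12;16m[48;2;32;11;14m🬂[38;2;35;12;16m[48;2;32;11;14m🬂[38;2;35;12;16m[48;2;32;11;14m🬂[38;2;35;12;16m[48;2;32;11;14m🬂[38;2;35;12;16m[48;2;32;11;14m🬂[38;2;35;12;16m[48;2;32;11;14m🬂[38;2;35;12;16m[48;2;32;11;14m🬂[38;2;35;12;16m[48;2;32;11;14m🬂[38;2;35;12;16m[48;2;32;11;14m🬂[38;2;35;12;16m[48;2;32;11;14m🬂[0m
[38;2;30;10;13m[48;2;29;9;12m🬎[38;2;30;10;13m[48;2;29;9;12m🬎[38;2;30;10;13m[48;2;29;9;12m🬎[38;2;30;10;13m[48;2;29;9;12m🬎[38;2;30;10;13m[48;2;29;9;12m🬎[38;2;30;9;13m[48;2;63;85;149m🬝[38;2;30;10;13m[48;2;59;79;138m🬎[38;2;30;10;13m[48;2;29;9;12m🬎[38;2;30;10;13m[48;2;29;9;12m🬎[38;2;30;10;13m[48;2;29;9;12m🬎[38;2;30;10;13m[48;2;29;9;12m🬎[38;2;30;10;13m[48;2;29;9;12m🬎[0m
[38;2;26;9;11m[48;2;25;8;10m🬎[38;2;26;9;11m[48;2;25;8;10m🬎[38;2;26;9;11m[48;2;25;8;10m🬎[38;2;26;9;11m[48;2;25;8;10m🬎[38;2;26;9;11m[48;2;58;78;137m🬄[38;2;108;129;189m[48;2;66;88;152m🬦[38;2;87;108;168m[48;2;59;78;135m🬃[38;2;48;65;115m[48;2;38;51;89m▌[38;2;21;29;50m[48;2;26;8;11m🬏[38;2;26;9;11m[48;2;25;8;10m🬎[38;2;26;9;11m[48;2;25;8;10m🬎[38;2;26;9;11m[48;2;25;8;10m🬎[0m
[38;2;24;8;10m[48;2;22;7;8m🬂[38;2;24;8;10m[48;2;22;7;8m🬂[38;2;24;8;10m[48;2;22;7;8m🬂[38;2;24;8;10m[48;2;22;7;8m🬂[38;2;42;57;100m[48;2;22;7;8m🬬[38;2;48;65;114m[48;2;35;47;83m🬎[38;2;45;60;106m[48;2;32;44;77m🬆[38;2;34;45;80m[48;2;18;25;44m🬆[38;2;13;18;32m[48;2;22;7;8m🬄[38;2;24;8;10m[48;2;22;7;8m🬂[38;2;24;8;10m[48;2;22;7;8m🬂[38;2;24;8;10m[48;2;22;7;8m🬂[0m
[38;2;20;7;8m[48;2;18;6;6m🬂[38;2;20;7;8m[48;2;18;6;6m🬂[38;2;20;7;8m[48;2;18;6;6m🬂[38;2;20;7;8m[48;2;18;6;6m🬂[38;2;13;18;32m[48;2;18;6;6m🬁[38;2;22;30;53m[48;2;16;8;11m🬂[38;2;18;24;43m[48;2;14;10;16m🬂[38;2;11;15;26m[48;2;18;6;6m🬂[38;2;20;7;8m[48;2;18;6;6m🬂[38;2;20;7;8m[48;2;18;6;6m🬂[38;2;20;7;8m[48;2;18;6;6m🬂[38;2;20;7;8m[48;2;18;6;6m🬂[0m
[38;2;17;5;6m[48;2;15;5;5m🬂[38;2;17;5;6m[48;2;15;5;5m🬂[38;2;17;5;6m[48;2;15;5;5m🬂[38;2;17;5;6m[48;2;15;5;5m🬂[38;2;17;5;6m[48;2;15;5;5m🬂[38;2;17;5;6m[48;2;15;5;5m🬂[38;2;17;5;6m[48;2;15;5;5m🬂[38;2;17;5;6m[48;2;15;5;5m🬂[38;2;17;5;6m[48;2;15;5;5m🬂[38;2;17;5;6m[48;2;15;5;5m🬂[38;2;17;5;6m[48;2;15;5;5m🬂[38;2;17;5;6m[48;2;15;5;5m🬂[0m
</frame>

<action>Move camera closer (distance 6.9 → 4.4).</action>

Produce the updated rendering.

<frame>
[38;2;35;12;16m[48;2;32;11;14m🬂[38;2;35;12;16m[48;2;32;11;14m🬂[38;2;35;12;16m[48;2;32;11;14m🬂[38;2;35;12;16m[48;2;32;11;14m🬂[38;2;35;12;16m[48;2;32;11;14m🬂[38;2;35;12;16m[48;2;32;11;14m🬂[38;2;58;78;137m[48;2;33;11;15m🬏[38;2;35;12;16m[48;2;32;11;14m🬂[38;2;35;12;16m[48;2;32;11;14m🬂[38;2;35;12;16m[48;2;32;11;14m🬂[38;2;35;12;16m[48;2;32;11;14m🬂[38;2;35;12;16m[48;2;32;11;14m🬂[0m
[38;2;30;10;13m[48;2;29;9;12m🬎[38;2;30;10;13m[48;2;29;9;12m🬎[38;2;30;10;13m[48;2;29;9;12m🬎[38;2;30;9;13m[48;2;63;85;149m🬝[38;2;31;10;14m[48;2;66;88;154m🬀[38;2;65;88;153m[48;2;87;108;172m🬎[38;2;74;95;156m[48;2;61;82;144m🬏[38;2;56;76;133m[48;2;53;71;124m▌[38;2;46;62;109m[48;2;30;10;13m🬱[38;2;30;10;13m[48;2;29;9;12m🬎[38;2;30;10;13m[48;2;29;9;12m🬎[38;2;30;10;13m[48;2;29;9;12m🬎[0m
[38;2;26;9;11m[48;2;25;8;10m🬎[38;2;26;9;11m[48;2;25;8;10m🬎[38;2;26;9;11m[48;2;25;8;10m🬎[38;2;60;80;141m[48;2;56;75;132m🬊[38;2;78;99;160m[48;2;60;81;140m🬉[38;2;116;136;195m[48;2;66;85;140m🬎[38;2;82;101;159m[48;2;56;74;128m🬄[38;2;52;69;121m[48;2;47;63;110m🬆[38;2;44;59;104m[48;2;39;52;92m🬆[38;2;31;42;74m[48;2;26;8;11m▌[38;2;26;9;11m[48;2;25;8;10m🬎[38;2;26;9;11m[48;2;25;8;10m🬎[0m
[38;2;24;8;10m[48;2;22;7;8m🬂[38;2;24;8;10m[48;2;22;7;8m🬂[38;2;42;56;99m[48;2;22;7;8m🬁[38;2;50;68;119m[48;2;43;59;102m🬊[38;2;51;68;119m[48;2;44;60;105m🬎[38;2;50;68;118m[48;2;44;59;104m🬆[38;2;47;63;111m[48;2;41;55;96m🬆[38;2;42;57;99m[48;2;35;48;84m🬆[38;2;35;47;82m[48;2;27;36;64m🬆[38;2;21;28;50m[48;2;18;9;14m▌[38;2;24;8;10m[48;2;22;7;8m🬂[38;2;24;8;10m[48;2;22;7;8m🬂[0m
[38;2;20;7;8m[48;2;18;6;6m🬂[38;2;20;7;8m[48;2;18;6;6m🬂[38;2;20;7;8m[48;2;18;6;6m🬂[38;2;33;45;78m[48;2;18;6;6m🬊[38;2;35;48;85m[48;2;24;32;57m🬎[38;2;35;47;83m[48;2;25;34;60m🬎[38;2;33;45;79m[48;2;24;32;57m🬆[38;2;28;38;66m[48;2;17;23;41m🬆[38;2;18;25;45m[48;2;13;12;19m🬆[38;2;11;15;26m[48;2;18;6;6m🬀[38;2;20;7;8m[48;2;18;6;6m🬂[38;2;20;7;8m[48;2;18;6;6m🬂[0m
[38;2;17;5;6m[48;2;15;5;5m🬂[38;2;17;5;6m[48;2;15;5;5m🬂[38;2;17;5;6m[48;2;15;5;5m🬂[38;2;17;5;6m[48;2;15;5;5m🬂[38;2;13;18;31m[48;2;15;5;5m🬁[38;2;15;21;37m[48;2;15;5;5m🬂[38;2;12;16;28m[48;2;15;5;5m🬆[38;2;11;15;26m[48;2;15;5;5m🬂[38;2;17;5;6m[48;2;15;5;5m🬂[38;2;17;5;6m[48;2;15;5;5m🬂[38;2;17;5;6m[48;2;15;5;5m🬂[38;2;17;5;6m[48;2;15;5;5m🬂[0m
</frame>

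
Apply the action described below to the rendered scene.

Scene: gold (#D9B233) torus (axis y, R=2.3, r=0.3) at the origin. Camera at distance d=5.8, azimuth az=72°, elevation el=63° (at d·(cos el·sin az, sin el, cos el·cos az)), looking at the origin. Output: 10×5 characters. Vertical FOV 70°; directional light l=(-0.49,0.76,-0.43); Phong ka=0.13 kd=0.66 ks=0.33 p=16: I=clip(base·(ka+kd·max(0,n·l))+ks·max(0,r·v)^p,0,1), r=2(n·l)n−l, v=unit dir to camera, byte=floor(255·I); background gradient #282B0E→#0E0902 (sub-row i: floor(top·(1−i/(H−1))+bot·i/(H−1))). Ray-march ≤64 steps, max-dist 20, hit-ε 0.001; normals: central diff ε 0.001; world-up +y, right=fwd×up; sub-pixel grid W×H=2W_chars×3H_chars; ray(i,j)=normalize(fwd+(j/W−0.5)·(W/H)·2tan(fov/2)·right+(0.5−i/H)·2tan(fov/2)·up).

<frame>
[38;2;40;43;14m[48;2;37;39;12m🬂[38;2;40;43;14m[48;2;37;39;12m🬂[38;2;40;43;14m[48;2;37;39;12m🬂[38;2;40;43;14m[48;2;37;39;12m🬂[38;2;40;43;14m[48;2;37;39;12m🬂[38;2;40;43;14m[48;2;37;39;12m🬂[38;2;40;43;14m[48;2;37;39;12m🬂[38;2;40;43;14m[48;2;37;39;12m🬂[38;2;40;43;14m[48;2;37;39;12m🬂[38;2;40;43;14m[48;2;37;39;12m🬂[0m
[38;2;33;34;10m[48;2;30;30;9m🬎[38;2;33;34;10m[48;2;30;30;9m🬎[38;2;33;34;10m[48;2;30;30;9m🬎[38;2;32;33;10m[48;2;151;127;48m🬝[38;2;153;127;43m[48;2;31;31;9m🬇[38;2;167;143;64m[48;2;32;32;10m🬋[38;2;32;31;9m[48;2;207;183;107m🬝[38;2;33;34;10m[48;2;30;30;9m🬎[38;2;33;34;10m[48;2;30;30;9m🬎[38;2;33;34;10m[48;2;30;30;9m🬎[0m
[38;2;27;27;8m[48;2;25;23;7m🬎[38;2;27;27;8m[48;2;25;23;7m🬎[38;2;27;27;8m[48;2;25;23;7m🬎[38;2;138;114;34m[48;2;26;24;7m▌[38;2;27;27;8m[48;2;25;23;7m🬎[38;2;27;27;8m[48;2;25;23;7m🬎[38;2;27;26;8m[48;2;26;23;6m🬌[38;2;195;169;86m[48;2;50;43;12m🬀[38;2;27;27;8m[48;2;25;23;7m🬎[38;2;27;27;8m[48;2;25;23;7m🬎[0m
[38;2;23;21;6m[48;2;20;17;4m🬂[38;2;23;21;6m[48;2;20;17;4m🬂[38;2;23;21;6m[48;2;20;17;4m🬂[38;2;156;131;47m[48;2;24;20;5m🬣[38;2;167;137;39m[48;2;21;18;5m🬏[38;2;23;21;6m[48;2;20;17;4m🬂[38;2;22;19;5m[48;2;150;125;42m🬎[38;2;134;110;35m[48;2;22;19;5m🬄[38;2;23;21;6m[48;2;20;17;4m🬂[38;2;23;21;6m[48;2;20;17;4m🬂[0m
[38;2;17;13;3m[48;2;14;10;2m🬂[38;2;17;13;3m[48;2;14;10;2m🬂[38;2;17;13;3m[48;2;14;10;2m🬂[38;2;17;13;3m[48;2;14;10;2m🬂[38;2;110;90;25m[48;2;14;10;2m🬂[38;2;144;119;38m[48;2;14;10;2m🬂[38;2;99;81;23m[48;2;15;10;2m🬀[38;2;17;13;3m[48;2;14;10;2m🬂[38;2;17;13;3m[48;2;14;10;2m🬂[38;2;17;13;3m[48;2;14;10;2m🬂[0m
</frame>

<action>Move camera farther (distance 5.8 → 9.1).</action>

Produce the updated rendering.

<frame>
[38;2;40;43;14m[48;2;37;39;12m🬂[38;2;40;43;14m[48;2;37;39;12m🬂[38;2;40;43;14m[48;2;37;39;12m🬂[38;2;40;43;14m[48;2;37;39;12m🬂[38;2;40;43;14m[48;2;37;39;12m🬂[38;2;40;43;14m[48;2;37;39;12m🬂[38;2;40;43;14m[48;2;37;39;12m🬂[38;2;40;43;14m[48;2;37;39;12m🬂[38;2;40;43;14m[48;2;37;39;12m🬂[38;2;40;43;14m[48;2;37;39;12m🬂[0m
[38;2;33;34;10m[48;2;30;30;9m🬎[38;2;33;34;10m[48;2;30;30;9m🬎[38;2;33;34;10m[48;2;30;30;9m🬎[38;2;33;34;10m[48;2;30;30;9m🬎[38;2;33;34;10m[48;2;30;30;9m🬎[38;2;33;34;10m[48;2;30;30;9m🬎[38;2;33;34;10m[48;2;30;30;9m🬎[38;2;33;34;10m[48;2;30;30;9m🬎[38;2;33;34;10m[48;2;30;30;9m🬎[38;2;33;34;10m[48;2;30;30;9m🬎[0m
[38;2;27;27;8m[48;2;25;23;7m🬎[38;2;27;27;8m[48;2;25;23;7m🬎[38;2;27;27;8m[48;2;25;23;7m🬎[38;2;27;26;7m[48;2;80;65;18m🬝[38;2;150;127;53m[48;2;26;25;7m🬀[38;2;27;27;8m[48;2;25;23;7m🬎[38;2;26;25;7m[48;2;118;96;28m🬜[38;2;27;27;8m[48;2;25;23;7m🬎[38;2;27;27;8m[48;2;25;23;7m🬎[38;2;27;27;8m[48;2;25;23;7m🬎[0m
[38;2;23;21;6m[48;2;20;17;4m🬂[38;2;23;21;6m[48;2;20;17;4m🬂[38;2;23;21;6m[48;2;20;17;4m🬂[38;2;23;21;6m[48;2;20;17;4m🬂[38;2;148;121;34m[48;2;20;17;4m🬈[38;2;163;136;51m[48;2;21;18;5m🬋[38;2;127;104;29m[48;2;20;17;4m🬀[38;2;23;21;6m[48;2;20;17;4m🬂[38;2;23;21;6m[48;2;20;17;4m🬂[38;2;23;21;6m[48;2;20;17;4m🬂[0m
[38;2;17;13;3m[48;2;14;10;2m🬂[38;2;17;13;3m[48;2;14;10;2m🬂[38;2;17;13;3m[48;2;14;10;2m🬂[38;2;17;13;3m[48;2;14;10;2m🬂[38;2;17;13;3m[48;2;14;10;2m🬂[38;2;17;13;3m[48;2;14;10;2m🬂[38;2;17;13;3m[48;2;14;10;2m🬂[38;2;17;13;3m[48;2;14;10;2m🬂[38;2;17;13;3m[48;2;14;10;2m🬂[38;2;17;13;3m[48;2;14;10;2m🬂[0m
</frame>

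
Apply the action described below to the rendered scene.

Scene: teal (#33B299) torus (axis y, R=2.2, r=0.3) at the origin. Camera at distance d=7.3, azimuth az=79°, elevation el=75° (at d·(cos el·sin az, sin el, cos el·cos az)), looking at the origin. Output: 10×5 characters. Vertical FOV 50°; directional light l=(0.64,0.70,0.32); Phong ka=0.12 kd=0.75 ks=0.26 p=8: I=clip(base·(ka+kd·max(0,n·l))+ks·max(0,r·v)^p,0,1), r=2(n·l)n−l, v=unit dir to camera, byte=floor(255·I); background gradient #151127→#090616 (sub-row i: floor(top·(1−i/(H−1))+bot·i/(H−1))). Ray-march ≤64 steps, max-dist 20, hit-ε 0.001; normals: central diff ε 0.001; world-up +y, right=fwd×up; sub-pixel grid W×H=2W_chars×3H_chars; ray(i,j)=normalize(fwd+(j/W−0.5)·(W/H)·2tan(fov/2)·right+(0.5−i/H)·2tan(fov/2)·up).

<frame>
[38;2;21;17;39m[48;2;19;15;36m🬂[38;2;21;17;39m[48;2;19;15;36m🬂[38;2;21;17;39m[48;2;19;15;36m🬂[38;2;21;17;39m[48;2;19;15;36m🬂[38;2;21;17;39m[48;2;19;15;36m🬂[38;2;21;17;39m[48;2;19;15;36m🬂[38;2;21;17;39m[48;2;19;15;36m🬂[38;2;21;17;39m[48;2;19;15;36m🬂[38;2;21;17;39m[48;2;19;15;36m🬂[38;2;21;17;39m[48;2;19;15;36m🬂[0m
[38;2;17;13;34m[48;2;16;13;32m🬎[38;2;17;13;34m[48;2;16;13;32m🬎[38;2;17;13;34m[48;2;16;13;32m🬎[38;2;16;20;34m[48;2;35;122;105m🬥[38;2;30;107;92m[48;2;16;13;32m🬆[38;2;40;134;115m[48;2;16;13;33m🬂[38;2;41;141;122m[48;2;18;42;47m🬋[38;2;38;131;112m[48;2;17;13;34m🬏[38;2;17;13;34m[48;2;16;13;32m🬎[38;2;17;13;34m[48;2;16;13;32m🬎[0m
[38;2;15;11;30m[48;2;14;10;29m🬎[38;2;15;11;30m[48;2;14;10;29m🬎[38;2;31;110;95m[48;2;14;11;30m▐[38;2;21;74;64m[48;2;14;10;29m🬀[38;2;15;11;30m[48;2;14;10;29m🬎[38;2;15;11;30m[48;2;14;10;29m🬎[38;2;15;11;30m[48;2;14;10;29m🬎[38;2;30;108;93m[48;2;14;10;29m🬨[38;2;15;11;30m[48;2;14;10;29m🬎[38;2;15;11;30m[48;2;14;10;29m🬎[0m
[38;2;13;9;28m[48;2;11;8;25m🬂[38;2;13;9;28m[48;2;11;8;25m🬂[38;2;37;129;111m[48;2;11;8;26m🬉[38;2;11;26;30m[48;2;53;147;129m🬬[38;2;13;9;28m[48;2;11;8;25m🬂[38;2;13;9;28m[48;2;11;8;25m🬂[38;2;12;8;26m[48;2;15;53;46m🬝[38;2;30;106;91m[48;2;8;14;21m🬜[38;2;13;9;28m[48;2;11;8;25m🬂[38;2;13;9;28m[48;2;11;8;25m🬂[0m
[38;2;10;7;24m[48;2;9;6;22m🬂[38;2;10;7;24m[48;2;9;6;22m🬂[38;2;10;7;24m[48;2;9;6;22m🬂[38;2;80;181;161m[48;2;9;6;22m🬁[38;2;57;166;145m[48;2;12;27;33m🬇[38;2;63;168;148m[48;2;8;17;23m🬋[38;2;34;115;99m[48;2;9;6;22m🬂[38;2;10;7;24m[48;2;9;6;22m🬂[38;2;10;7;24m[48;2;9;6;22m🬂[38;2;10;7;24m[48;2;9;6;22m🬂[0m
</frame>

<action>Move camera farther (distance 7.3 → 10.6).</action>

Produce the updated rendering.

<frame>
[38;2;21;17;39m[48;2;19;15;36m🬂[38;2;21;17;39m[48;2;19;15;36m🬂[38;2;21;17;39m[48;2;19;15;36m🬂[38;2;21;17;39m[48;2;19;15;36m🬂[38;2;21;17;39m[48;2;19;15;36m🬂[38;2;21;17;39m[48;2;19;15;36m🬂[38;2;21;17;39m[48;2;19;15;36m🬂[38;2;21;17;39m[48;2;19;15;36m🬂[38;2;21;17;39m[48;2;19;15;36m🬂[38;2;21;17;39m[48;2;19;15;36m🬂[0m
[38;2;17;13;34m[48;2;16;13;32m🬎[38;2;17;13;34m[48;2;16;13;32m🬎[38;2;17;13;34m[48;2;16;13;32m🬎[38;2;17;13;34m[48;2;16;13;32m🬎[38;2;17;13;34m[48;2;33;115;98m🬎[38;2;15;15;30m[48;2;34;121;104m🬝[38;2;42;138;119m[48;2;17;13;34m🬏[38;2;17;13;34m[48;2;16;13;32m🬎[38;2;17;13;34m[48;2;16;13;32m🬎[38;2;17;13;34m[48;2;16;13;32m🬎[0m
[38;2;15;11;30m[48;2;14;10;29m🬎[38;2;15;11;30m[48;2;14;10;29m🬎[38;2;15;11;30m[48;2;14;10;29m🬎[38;2;27;94;81m[48;2;14;19;32m🬉[38;2;15;11;30m[48;2;14;10;29m🬎[38;2;15;11;30m[48;2;14;10;29m🬎[38;2;30;104;90m[48;2;14;11;30m▐[38;2;15;11;30m[48;2;14;10;29m🬎[38;2;15;11;30m[48;2;14;10;29m🬎[38;2;15;11;30m[48;2;14;10;29m🬎[0m
[38;2;13;9;28m[48;2;11;8;25m🬂[38;2;13;9;28m[48;2;11;8;25m🬂[38;2;13;9;28m[48;2;11;8;25m🬂[38;2;29;101;87m[48;2;11;8;26m🬁[38;2;13;20;33m[48;2;98;204;183m🬝[38;2;12;9;27m[48;2;67;166;146m🬎[38;2;27;95;81m[48;2;11;8;26m🬅[38;2;13;9;28m[48;2;11;8;25m🬂[38;2;13;9;28m[48;2;11;8;25m🬂[38;2;13;9;28m[48;2;11;8;25m🬂[0m
[38;2;10;7;24m[48;2;9;6;22m🬂[38;2;10;7;24m[48;2;9;6;22m🬂[38;2;10;7;24m[48;2;9;6;22m🬂[38;2;10;7;24m[48;2;9;6;22m🬂[38;2;10;7;24m[48;2;9;6;22m🬂[38;2;10;7;24m[48;2;9;6;22m🬂[38;2;10;7;24m[48;2;9;6;22m🬂[38;2;10;7;24m[48;2;9;6;22m🬂[38;2;10;7;24m[48;2;9;6;22m🬂[38;2;10;7;24m[48;2;9;6;22m🬂[0m
</frame>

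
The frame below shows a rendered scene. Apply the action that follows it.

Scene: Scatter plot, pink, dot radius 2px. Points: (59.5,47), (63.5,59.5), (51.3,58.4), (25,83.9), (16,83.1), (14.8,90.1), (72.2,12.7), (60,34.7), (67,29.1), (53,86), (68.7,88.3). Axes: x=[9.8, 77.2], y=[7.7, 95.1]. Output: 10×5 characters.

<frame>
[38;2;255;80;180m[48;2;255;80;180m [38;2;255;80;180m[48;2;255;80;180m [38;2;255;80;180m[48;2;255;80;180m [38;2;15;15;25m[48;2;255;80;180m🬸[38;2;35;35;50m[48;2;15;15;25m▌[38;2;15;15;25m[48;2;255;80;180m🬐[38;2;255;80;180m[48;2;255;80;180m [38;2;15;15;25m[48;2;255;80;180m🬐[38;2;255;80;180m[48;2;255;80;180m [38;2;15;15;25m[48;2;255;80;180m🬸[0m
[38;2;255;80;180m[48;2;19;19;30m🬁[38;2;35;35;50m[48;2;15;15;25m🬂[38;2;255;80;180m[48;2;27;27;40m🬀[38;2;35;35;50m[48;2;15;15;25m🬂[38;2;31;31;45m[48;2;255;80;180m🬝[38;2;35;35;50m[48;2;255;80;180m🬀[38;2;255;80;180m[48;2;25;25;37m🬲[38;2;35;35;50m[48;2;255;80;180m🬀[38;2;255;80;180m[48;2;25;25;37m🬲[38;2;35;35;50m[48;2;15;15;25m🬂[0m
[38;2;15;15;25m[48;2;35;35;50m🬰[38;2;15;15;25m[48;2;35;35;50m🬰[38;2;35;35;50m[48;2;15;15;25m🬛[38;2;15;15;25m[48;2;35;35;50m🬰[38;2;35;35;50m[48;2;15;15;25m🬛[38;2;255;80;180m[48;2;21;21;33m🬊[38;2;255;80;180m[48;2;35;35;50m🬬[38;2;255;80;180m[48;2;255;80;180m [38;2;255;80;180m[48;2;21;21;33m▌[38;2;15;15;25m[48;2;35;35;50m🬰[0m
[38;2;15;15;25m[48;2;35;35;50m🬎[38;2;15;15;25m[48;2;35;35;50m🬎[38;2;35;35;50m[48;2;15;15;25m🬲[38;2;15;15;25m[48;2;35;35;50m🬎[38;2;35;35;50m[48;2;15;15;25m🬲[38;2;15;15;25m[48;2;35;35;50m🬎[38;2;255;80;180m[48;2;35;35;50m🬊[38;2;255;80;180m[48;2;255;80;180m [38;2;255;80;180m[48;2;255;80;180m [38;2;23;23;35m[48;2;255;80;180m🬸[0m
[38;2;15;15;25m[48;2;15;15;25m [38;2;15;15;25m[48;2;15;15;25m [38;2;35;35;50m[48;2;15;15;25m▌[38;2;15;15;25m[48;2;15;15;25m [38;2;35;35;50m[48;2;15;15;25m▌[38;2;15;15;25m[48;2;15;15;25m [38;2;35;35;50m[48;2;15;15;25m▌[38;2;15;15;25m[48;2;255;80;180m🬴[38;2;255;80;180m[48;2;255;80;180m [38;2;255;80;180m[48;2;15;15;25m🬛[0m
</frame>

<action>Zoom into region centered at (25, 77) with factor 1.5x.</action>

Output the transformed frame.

<frame>
[38;2;15;15;25m[48;2;15;15;25m [38;2;15;15;25m[48;2;15;15;25m [38;2;28;28;41m[48;2;255;80;180m🬆[38;2;15;15;25m[48;2;255;80;180m🬬[38;2;35;35;50m[48;2;15;15;25m▌[38;2;15;15;25m[48;2;15;15;25m [38;2;35;35;50m[48;2;15;15;25m▌[38;2;15;15;25m[48;2;15;15;25m [38;2;35;35;50m[48;2;15;15;25m▌[38;2;15;15;25m[48;2;15;15;25m [0m
[38;2;35;35;50m[48;2;15;15;25m🬂[38;2;255;80;180m[48;2;20;20;31m🬠[38;2;255;80;180m[48;2;255;80;180m [38;2;255;80;180m[48;2;15;15;25m🬴[38;2;35;35;50m[48;2;255;80;180m🬀[38;2;255;80;180m[48;2;28;28;41m🬱[38;2;35;35;50m[48;2;15;15;25m🬕[38;2;35;35;50m[48;2;15;15;25m🬂[38;2;35;35;50m[48;2;15;15;25m🬕[38;2;35;35;50m[48;2;15;15;25m🬂[0m
[38;2;15;15;25m[48;2;35;35;50m🬰[38;2;15;15;25m[48;2;35;35;50m🬰[38;2;255;80;180m[48;2;28;28;41m🬊[38;2;255;80;180m[48;2;23;23;35m🬀[38;2;255;80;180m[48;2;28;28;41m🬊[38;2;255;80;180m[48;2;23;23;35m🬀[38;2;35;35;50m[48;2;15;15;25m🬛[38;2;15;15;25m[48;2;35;35;50m🬰[38;2;35;35;50m[48;2;15;15;25m🬛[38;2;15;15;25m[48;2;35;35;50m🬰[0m
[38;2;15;15;25m[48;2;35;35;50m🬎[38;2;15;15;25m[48;2;35;35;50m🬎[38;2;35;35;50m[48;2;15;15;25m🬲[38;2;15;15;25m[48;2;35;35;50m🬎[38;2;35;35;50m[48;2;15;15;25m🬲[38;2;15;15;25m[48;2;35;35;50m🬎[38;2;35;35;50m[48;2;15;15;25m🬲[38;2;15;15;25m[48;2;35;35;50m🬎[38;2;35;35;50m[48;2;15;15;25m🬲[38;2;15;15;25m[48;2;35;35;50m🬎[0m
[38;2;15;15;25m[48;2;15;15;25m [38;2;15;15;25m[48;2;15;15;25m [38;2;35;35;50m[48;2;15;15;25m▌[38;2;15;15;25m[48;2;15;15;25m [38;2;35;35;50m[48;2;15;15;25m▌[38;2;15;15;25m[48;2;15;15;25m [38;2;35;35;50m[48;2;15;15;25m▌[38;2;15;15;25m[48;2;15;15;25m [38;2;35;35;50m[48;2;15;15;25m▌[38;2;15;15;25m[48;2;15;15;25m [0m
</frame>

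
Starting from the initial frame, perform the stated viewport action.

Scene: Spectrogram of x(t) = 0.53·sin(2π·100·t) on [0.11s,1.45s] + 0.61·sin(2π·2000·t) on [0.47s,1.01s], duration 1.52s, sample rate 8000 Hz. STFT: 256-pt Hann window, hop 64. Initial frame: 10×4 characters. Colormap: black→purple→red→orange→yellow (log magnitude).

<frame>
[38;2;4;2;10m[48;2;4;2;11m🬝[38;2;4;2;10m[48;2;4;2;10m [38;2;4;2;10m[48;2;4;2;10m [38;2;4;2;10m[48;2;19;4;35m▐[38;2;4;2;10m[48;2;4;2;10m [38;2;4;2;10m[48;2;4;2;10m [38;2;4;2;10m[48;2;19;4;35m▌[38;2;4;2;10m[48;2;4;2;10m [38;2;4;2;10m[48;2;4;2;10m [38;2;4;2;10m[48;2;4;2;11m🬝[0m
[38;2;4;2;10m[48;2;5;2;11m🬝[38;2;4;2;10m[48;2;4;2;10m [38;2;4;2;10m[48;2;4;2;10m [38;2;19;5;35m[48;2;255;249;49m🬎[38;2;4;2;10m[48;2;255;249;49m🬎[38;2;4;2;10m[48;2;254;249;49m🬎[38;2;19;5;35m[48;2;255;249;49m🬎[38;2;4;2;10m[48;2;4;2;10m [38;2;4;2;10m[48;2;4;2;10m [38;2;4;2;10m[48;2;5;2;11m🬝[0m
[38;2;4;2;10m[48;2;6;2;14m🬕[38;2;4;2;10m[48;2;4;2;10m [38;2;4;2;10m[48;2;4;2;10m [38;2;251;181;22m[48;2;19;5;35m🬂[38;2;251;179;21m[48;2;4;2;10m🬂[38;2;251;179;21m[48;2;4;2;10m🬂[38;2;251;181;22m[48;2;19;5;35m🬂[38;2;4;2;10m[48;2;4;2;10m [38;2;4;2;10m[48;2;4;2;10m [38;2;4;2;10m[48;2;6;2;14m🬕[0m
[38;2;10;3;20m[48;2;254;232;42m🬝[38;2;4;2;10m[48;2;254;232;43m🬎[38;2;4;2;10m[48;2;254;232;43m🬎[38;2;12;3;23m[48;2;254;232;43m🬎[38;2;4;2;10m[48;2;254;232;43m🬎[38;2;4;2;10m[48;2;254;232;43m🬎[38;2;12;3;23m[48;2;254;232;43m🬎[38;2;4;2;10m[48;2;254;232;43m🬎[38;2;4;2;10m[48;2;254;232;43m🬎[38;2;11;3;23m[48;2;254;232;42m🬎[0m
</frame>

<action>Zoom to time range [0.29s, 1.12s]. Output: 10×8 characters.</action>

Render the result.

<frame>
[38;2;4;2;10m[48;2;4;2;10m [38;2;4;2;10m[48;2;4;2;10m [38;2;4;2;10m[48;2;16;4;30m▐[38;2;4;2;10m[48;2;4;2;10m [38;2;4;2;10m[48;2;4;2;10m [38;2;4;2;10m[48;2;4;2;10m [38;2;4;2;10m[48;2;4;2;10m [38;2;4;2;10m[48;2;4;2;10m [38;2;4;2;10m[48;2;17;4;33m▌[38;2;4;2;10m[48;2;11;3;22m▐[0m
[38;2;4;2;10m[48;2;4;2;10m [38;2;4;2;10m[48;2;4;2;10m [38;2;4;2;10m[48;2;18;4;34m▐[38;2;4;2;10m[48;2;4;2;10m [38;2;4;2;10m[48;2;4;2;10m [38;2;4;2;10m[48;2;4;2;10m [38;2;4;2;10m[48;2;4;2;10m [38;2;4;2;10m[48;2;4;2;10m [38;2;4;2;10m[48;2;20;5;38m▌[38;2;4;2;10m[48;2;13;3;25m▐[0m
[38;2;4;2;10m[48;2;4;2;10m [38;2;4;2;10m[48;2;4;2;10m [38;2;4;2;10m[48;2;26;6;46m▐[38;2;4;2;10m[48;2;4;2;10m [38;2;4;2;10m[48;2;4;2;10m [38;2;4;2;10m[48;2;4;2;10m [38;2;4;2;10m[48;2;4;2;10m [38;2;4;2;10m[48;2;4;2;10m [38;2;4;2;10m[48;2;28;7;51m▌[38;2;4;2;10m[48;2;17;4;33m▐[0m
[38;2;4;2;10m[48;2;4;2;10m [38;2;4;2;10m[48;2;4;2;10m [38;2;29;7;44m[48;2;254;249;49m🬎[38;2;4;2;10m[48;2;255;249;49m🬎[38;2;4;2;10m[48;2;255;249;49m🬎[38;2;4;2;10m[48;2;254;249;49m🬎[38;2;4;2;10m[48;2;255;249;49m🬎[38;2;4;2;10m[48;2;254;249;49m🬎[38;2;34;8;45m[48;2;255;249;49m🬎[38;2;15;4;30m[48;2;148;37;83m🬬[0m
[38;2;4;2;10m[48;2;4;2;10m [38;2;4;2;10m[48;2;4;2;10m [38;2;251;180;21m[48;2;29;7;44m🬂[38;2;251;179;21m[48;2;4;2;10m🬂[38;2;251;179;21m[48;2;4;2;10m🬂[38;2;251;179;21m[48;2;4;2;10m🬂[38;2;251;179;21m[48;2;4;2;10m🬂[38;2;251;179;21m[48;2;4;2;10m🬂[38;2;251;183;22m[48;2;34;8;45m🬂[38;2;142;36;83m[48;2;15;4;30m🬀[0m
[38;2;4;2;10m[48;2;4;2;10m [38;2;4;2;10m[48;2;4;2;10m [38;2;25;6;46m[48;2;4;2;10m▌[38;2;4;2;10m[48;2;4;2;10m [38;2;4;2;10m[48;2;4;2;10m [38;2;4;2;10m[48;2;4;2;10m [38;2;4;2;10m[48;2;4;2;10m [38;2;4;2;10m[48;2;4;2;10m [38;2;4;2;10m[48;2;28;7;50m▌[38;2;17;4;32m[48;2;4;2;10m▌[0m
[38;2;4;2;10m[48;2;4;2;10m [38;2;4;2;10m[48;2;4;2;10m [38;2;18;4;34m[48;2;4;2;10m▌[38;2;4;2;10m[48;2;4;2;10m [38;2;4;2;10m[48;2;4;2;10m [38;2;4;2;10m[48;2;4;2;10m [38;2;4;2;10m[48;2;4;2;10m [38;2;4;2;10m[48;2;4;2;10m [38;2;4;2;10m[48;2;20;5;37m▌[38;2;13;3;25m[48;2;4;2;10m▌[0m
[38;2;11;3;23m[48;2;254;232;43m🬎[38;2;11;3;23m[48;2;254;232;43m🬎[38;2;17;4;32m[48;2;254;232;43m🬎[38;2;11;3;23m[48;2;254;232;43m🬎[38;2;11;3;23m[48;2;254;232;43m🬎[38;2;11;3;23m[48;2;254;232;43m🬎[38;2;11;3;23m[48;2;254;232;43m🬎[38;2;11;3;23m[48;2;254;232;43m🬎[38;2;16;4;31m[48;2;254;232;43m🬎[38;2;14;4;28m[48;2;254;232;43m🬎[0m
</frame>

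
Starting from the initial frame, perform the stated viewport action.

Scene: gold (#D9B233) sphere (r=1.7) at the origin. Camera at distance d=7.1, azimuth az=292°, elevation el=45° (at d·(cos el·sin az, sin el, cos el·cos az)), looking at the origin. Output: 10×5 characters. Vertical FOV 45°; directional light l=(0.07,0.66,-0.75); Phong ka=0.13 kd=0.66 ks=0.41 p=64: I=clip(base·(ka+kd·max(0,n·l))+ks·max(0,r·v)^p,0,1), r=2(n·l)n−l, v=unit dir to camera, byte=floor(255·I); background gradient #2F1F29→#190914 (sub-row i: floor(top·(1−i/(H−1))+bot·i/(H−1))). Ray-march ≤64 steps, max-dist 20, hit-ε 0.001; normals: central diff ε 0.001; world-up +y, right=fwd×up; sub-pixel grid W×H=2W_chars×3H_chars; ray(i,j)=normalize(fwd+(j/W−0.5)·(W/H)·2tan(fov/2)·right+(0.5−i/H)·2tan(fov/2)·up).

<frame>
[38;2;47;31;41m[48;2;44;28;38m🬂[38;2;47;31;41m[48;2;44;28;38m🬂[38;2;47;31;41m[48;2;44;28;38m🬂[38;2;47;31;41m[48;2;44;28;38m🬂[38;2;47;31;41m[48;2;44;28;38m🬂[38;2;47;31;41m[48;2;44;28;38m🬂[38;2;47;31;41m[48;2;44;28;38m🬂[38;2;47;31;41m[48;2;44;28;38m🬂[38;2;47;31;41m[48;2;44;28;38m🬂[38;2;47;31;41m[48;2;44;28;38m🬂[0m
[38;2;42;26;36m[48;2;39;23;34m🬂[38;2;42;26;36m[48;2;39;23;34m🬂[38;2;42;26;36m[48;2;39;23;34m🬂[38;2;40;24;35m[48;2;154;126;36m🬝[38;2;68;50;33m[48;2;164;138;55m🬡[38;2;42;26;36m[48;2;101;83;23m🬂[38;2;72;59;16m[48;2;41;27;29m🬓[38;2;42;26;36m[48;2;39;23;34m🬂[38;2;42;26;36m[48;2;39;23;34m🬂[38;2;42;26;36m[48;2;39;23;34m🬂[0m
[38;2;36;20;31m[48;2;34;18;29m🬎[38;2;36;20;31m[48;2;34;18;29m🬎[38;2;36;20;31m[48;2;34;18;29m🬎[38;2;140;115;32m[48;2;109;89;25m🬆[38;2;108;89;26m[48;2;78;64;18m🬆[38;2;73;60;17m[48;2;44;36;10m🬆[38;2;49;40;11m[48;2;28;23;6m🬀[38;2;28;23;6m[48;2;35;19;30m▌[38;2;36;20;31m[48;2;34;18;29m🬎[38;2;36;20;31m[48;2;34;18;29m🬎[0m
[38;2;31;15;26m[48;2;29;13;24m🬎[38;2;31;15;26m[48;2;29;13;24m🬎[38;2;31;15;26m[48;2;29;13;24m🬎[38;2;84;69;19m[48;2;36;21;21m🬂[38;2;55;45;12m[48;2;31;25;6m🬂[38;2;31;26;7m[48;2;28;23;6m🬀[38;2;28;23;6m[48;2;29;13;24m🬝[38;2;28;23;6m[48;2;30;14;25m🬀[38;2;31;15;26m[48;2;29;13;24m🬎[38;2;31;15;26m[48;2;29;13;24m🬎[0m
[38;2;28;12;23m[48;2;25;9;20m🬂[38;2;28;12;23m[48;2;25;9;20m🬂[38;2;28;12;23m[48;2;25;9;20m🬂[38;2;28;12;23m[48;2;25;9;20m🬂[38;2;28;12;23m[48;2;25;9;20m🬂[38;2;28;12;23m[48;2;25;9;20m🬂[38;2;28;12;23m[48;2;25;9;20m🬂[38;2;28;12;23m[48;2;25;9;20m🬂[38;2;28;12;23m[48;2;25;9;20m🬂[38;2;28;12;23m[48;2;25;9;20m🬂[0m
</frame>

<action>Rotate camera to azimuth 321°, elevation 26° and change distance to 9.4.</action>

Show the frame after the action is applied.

<frame>
[38;2;47;31;41m[48;2;44;28;38m🬂[38;2;47;31;41m[48;2;44;28;38m🬂[38;2;47;31;41m[48;2;44;28;38m🬂[38;2;47;31;41m[48;2;44;28;38m🬂[38;2;47;31;41m[48;2;44;28;38m🬂[38;2;47;31;41m[48;2;44;28;38m🬂[38;2;47;31;41m[48;2;44;28;38m🬂[38;2;47;31;41m[48;2;44;28;38m🬂[38;2;47;31;41m[48;2;44;28;38m🬂[38;2;47;31;41m[48;2;44;28;38m🬂[0m
[38;2;42;26;36m[48;2;39;23;34m🬂[38;2;42;26;36m[48;2;39;23;34m🬂[38;2;42;26;36m[48;2;39;23;34m🬂[38;2;42;26;36m[48;2;39;23;34m🬂[38;2;41;25;35m[48;2;153;132;64m🬎[38;2;41;25;35m[48;2;73;60;16m🬎[38;2;64;53;15m[48;2;40;24;35m🬏[38;2;42;26;36m[48;2;39;23;34m🬂[38;2;42;26;36m[48;2;39;23;34m🬂[38;2;42;26;36m[48;2;39;23;34m🬂[0m
[38;2;36;20;31m[48;2;34;18;29m🬎[38;2;36;20;31m[48;2;34;18;29m🬎[38;2;36;20;31m[48;2;34;18;29m🬎[38;2;73;59;17m[48;2;36;22;26m🬇[38;2;67;55;15m[48;2;31;25;6m🬂[38;2;39;32;9m[48;2;28;23;6m🬀[38;2;28;23;6m[48;2;37;21;32m🬺[38;2;36;20;31m[48;2;34;18;29m🬎[38;2;36;20;31m[48;2;34;18;29m🬎[38;2;36;20;31m[48;2;34;18;29m🬎[0m
[38;2;31;15;26m[48;2;29;13;24m🬎[38;2;31;15;26m[48;2;29;13;24m🬎[38;2;31;15;26m[48;2;29;13;24m🬎[38;2;31;15;26m[48;2;29;13;24m🬎[38;2;28;23;6m[48;2;29;13;24m🬎[38;2;28;23;6m[48;2;29;13;24m🬎[38;2;28;23;6m[48;2;30;14;25m🬄[38;2;31;15;26m[48;2;29;13;24m🬎[38;2;31;15;26m[48;2;29;13;24m🬎[38;2;31;15;26m[48;2;29;13;24m🬎[0m
[38;2;28;12;23m[48;2;25;9;20m🬂[38;2;28;12;23m[48;2;25;9;20m🬂[38;2;28;12;23m[48;2;25;9;20m🬂[38;2;28;12;23m[48;2;25;9;20m🬂[38;2;28;12;23m[48;2;25;9;20m🬂[38;2;28;12;23m[48;2;25;9;20m🬂[38;2;28;12;23m[48;2;25;9;20m🬂[38;2;28;12;23m[48;2;25;9;20m🬂[38;2;28;12;23m[48;2;25;9;20m🬂[38;2;28;12;23m[48;2;25;9;20m🬂[0m
</frame>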